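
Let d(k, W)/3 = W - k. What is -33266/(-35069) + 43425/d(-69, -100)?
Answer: -506592529/1087139 ≈ -465.99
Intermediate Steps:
d(k, W) = -3*k + 3*W (d(k, W) = 3*(W - k) = -3*k + 3*W)
-33266/(-35069) + 43425/d(-69, -100) = -33266/(-35069) + 43425/(-3*(-69) + 3*(-100)) = -33266*(-1/35069) + 43425/(207 - 300) = 33266/35069 + 43425/(-93) = 33266/35069 + 43425*(-1/93) = 33266/35069 - 14475/31 = -506592529/1087139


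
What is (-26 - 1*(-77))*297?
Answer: 15147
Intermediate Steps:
(-26 - 1*(-77))*297 = (-26 + 77)*297 = 51*297 = 15147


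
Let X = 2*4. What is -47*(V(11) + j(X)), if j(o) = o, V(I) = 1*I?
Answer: -893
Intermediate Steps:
V(I) = I
X = 8
-47*(V(11) + j(X)) = -47*(11 + 8) = -47*19 = -893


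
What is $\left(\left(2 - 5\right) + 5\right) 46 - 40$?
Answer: $52$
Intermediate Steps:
$\left(\left(2 - 5\right) + 5\right) 46 - 40 = \left(-3 + 5\right) 46 - 40 = 2 \cdot 46 - 40 = 92 - 40 = 52$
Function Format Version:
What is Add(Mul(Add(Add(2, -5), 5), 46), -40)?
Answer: 52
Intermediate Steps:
Add(Mul(Add(Add(2, -5), 5), 46), -40) = Add(Mul(Add(-3, 5), 46), -40) = Add(Mul(2, 46), -40) = Add(92, -40) = 52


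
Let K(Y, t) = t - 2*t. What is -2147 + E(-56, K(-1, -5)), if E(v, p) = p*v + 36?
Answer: -2391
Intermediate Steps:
K(Y, t) = -t
E(v, p) = 36 + p*v
-2147 + E(-56, K(-1, -5)) = -2147 + (36 - 1*(-5)*(-56)) = -2147 + (36 + 5*(-56)) = -2147 + (36 - 280) = -2147 - 244 = -2391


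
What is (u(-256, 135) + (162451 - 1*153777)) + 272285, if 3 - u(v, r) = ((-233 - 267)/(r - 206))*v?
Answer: 20076302/71 ≈ 2.8277e+5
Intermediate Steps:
u(v, r) = 3 + 500*v/(-206 + r) (u(v, r) = 3 - (-233 - 267)/(r - 206)*v = 3 - (-500/(-206 + r))*v = 3 - (-500)*v/(-206 + r) = 3 + 500*v/(-206 + r))
(u(-256, 135) + (162451 - 1*153777)) + 272285 = ((-618 + 3*135 + 500*(-256))/(-206 + 135) + (162451 - 1*153777)) + 272285 = ((-618 + 405 - 128000)/(-71) + (162451 - 153777)) + 272285 = (-1/71*(-128213) + 8674) + 272285 = (128213/71 + 8674) + 272285 = 744067/71 + 272285 = 20076302/71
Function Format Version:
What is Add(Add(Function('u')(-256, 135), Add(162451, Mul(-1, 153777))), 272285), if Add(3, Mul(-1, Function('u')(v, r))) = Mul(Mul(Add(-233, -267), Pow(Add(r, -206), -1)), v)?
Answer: Rational(20076302, 71) ≈ 2.8277e+5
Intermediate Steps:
Function('u')(v, r) = Add(3, Mul(500, v, Pow(Add(-206, r), -1))) (Function('u')(v, r) = Add(3, Mul(-1, Mul(Mul(Add(-233, -267), Pow(Add(r, -206), -1)), v))) = Add(3, Mul(-1, Mul(Mul(-500, Pow(Add(-206, r), -1)), v))) = Add(3, Mul(-1, Mul(-500, v, Pow(Add(-206, r), -1)))) = Add(3, Mul(500, v, Pow(Add(-206, r), -1))))
Add(Add(Function('u')(-256, 135), Add(162451, Mul(-1, 153777))), 272285) = Add(Add(Mul(Pow(Add(-206, 135), -1), Add(-618, Mul(3, 135), Mul(500, -256))), Add(162451, Mul(-1, 153777))), 272285) = Add(Add(Mul(Pow(-71, -1), Add(-618, 405, -128000)), Add(162451, -153777)), 272285) = Add(Add(Mul(Rational(-1, 71), -128213), 8674), 272285) = Add(Add(Rational(128213, 71), 8674), 272285) = Add(Rational(744067, 71), 272285) = Rational(20076302, 71)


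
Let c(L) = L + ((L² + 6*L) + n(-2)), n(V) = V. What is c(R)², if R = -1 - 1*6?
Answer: 4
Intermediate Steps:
R = -7 (R = -1 - 6 = -7)
c(L) = -2 + L² + 7*L (c(L) = L + ((L² + 6*L) - 2) = L + (-2 + L² + 6*L) = -2 + L² + 7*L)
c(R)² = (-2 + (-7)² + 7*(-7))² = (-2 + 49 - 49)² = (-2)² = 4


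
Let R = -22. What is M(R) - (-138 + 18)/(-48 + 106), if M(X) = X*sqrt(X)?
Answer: 60/29 - 22*I*sqrt(22) ≈ 2.069 - 103.19*I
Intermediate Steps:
M(X) = X**(3/2)
M(R) - (-138 + 18)/(-48 + 106) = (-22)**(3/2) - (-138 + 18)/(-48 + 106) = -22*I*sqrt(22) - (-120)/58 = -22*I*sqrt(22) - 1*(-60/29) = -22*I*sqrt(22) + 60/29 = 60/29 - 22*I*sqrt(22)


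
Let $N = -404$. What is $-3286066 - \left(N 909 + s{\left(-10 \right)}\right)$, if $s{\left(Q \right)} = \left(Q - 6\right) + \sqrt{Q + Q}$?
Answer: $-2918814 - 2 i \sqrt{5} \approx -2.9188 \cdot 10^{6} - 4.4721 i$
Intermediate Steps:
$s{\left(Q \right)} = -6 + Q + \sqrt{2} \sqrt{Q}$ ($s{\left(Q \right)} = \left(-6 + Q\right) + \sqrt{2 Q} = \left(-6 + Q\right) + \sqrt{2} \sqrt{Q} = -6 + Q + \sqrt{2} \sqrt{Q}$)
$-3286066 - \left(N 909 + s{\left(-10 \right)}\right) = -3286066 - \left(\left(-404\right) 909 - \left(16 - \sqrt{2} \sqrt{-10}\right)\right) = -3286066 - \left(-367236 - \left(16 - \sqrt{2} i \sqrt{10}\right)\right) = -3286066 - \left(-367236 - \left(16 - 2 i \sqrt{5}\right)\right) = -3286066 - \left(-367252 + 2 i \sqrt{5}\right) = -3286066 + \left(367252 - 2 i \sqrt{5}\right) = -2918814 - 2 i \sqrt{5}$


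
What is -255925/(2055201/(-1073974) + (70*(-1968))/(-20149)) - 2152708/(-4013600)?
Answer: -5556861748573974559493/106902650696189400 ≈ -51981.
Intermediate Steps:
-255925/(2055201/(-1073974) + (70*(-1968))/(-20149)) - 2152708/(-4013600) = -255925/(2055201*(-1/1073974) - 137760*(-1/20149)) - 2152708*(-1/4013600) = -255925/(-2055201/1073974 + 137760/20149) + 538177/1003400 = -255925/106540413291/21639502126 + 538177/1003400 = -255925*21639502126/106540413291 + 538177/1003400 = -5538089581596550/106540413291 + 538177/1003400 = -5556861748573974559493/106902650696189400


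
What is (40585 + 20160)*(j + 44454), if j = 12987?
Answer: 3489253545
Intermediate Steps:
(40585 + 20160)*(j + 44454) = (40585 + 20160)*(12987 + 44454) = 60745*57441 = 3489253545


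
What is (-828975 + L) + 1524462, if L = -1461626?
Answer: -766139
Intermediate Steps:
(-828975 + L) + 1524462 = (-828975 - 1461626) + 1524462 = -2290601 + 1524462 = -766139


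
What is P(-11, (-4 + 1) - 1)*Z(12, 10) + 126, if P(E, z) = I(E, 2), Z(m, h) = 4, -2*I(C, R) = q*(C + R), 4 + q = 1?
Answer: 72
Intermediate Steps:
q = -3 (q = -4 + 1 = -3)
I(C, R) = 3*C/2 + 3*R/2 (I(C, R) = -(-3)*(C + R)/2 = -(-3*C - 3*R)/2 = 3*C/2 + 3*R/2)
P(E, z) = 3 + 3*E/2 (P(E, z) = 3*E/2 + (3/2)*2 = 3*E/2 + 3 = 3 + 3*E/2)
P(-11, (-4 + 1) - 1)*Z(12, 10) + 126 = (3 + (3/2)*(-11))*4 + 126 = (3 - 33/2)*4 + 126 = -27/2*4 + 126 = -54 + 126 = 72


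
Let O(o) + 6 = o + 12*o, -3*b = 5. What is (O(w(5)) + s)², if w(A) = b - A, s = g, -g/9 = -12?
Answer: 2116/9 ≈ 235.11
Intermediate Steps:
b = -5/3 (b = -⅓*5 = -5/3 ≈ -1.6667)
g = 108 (g = -9*(-12) = 108)
s = 108
w(A) = -5/3 - A
O(o) = -6 + 13*o (O(o) = -6 + (o + 12*o) = -6 + 13*o)
(O(w(5)) + s)² = ((-6 + 13*(-5/3 - 1*5)) + 108)² = ((-6 + 13*(-5/3 - 5)) + 108)² = ((-6 + 13*(-20/3)) + 108)² = ((-6 - 260/3) + 108)² = (-278/3 + 108)² = (46/3)² = 2116/9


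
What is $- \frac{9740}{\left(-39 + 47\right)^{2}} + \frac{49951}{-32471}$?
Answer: $- \frac{4203479}{27344} \approx -153.73$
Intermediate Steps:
$- \frac{9740}{\left(-39 + 47\right)^{2}} + \frac{49951}{-32471} = - \frac{9740}{8^{2}} + 49951 \left(- \frac{1}{32471}\right) = - \frac{9740}{64} - \frac{2629}{1709} = \left(-9740\right) \frac{1}{64} - \frac{2629}{1709} = - \frac{2435}{16} - \frac{2629}{1709} = - \frac{4203479}{27344}$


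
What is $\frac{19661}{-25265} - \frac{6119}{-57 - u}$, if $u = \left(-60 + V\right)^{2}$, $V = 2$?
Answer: $\frac{87336254}{86431565} \approx 1.0105$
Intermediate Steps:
$u = 3364$ ($u = \left(-60 + 2\right)^{2} = \left(-58\right)^{2} = 3364$)
$\frac{19661}{-25265} - \frac{6119}{-57 - u} = \frac{19661}{-25265} - \frac{6119}{-57 - 3364} = 19661 \left(- \frac{1}{25265}\right) - \frac{6119}{-57 - 3364} = - \frac{19661}{25265} - \frac{6119}{-3421} = - \frac{19661}{25265} - - \frac{6119}{3421} = - \frac{19661}{25265} + \frac{6119}{3421} = \frac{87336254}{86431565}$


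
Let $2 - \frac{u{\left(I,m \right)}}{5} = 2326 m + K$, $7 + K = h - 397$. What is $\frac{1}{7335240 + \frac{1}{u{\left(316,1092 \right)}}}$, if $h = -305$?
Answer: $\frac{12696405}{93131177812199} \approx 1.3633 \cdot 10^{-7}$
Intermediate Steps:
$K = -709$ ($K = -7 - 702 = -709$)
$u{\left(I,m \right)} = 3555 - 11630 m$ ($u{\left(I,m \right)} = 10 - 5 \left(2326 m - 709\right) = 10 - 5 \left(-709 + 2326 m\right) = 10 - \left(-3545 + 11630 m\right) = 3555 - 11630 m$)
$\frac{1}{7335240 + \frac{1}{u{\left(316,1092 \right)}}} = \frac{1}{7335240 + \frac{1}{3555 - 12699960}} = \frac{1}{7335240 + \frac{1}{-12696405}} = \frac{1}{7335240 - \frac{1}{12696405}} = \frac{1}{\frac{93131177812199}{12696405}} = \frac{12696405}{93131177812199}$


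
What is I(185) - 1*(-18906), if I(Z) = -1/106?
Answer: 2004035/106 ≈ 18906.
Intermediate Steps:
I(Z) = -1/106 (I(Z) = -1*1/106 = -1/106)
I(185) - 1*(-18906) = -1/106 - 1*(-18906) = -1/106 + 18906 = 2004035/106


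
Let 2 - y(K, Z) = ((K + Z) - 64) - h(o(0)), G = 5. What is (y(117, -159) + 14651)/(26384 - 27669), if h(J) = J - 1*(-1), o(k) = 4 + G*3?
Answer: -14779/1285 ≈ -11.501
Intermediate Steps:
o(k) = 19 (o(k) = 4 + 5*3 = 4 + 15 = 19)
h(J) = 1 + J (h(J) = J + 1 = 1 + J)
y(K, Z) = 86 - K - Z (y(K, Z) = 2 - (((K + Z) - 64) - (1 + 19)) = 2 - ((-64 + K + Z) - 1*20) = 2 - ((-64 + K + Z) - 20) = 2 - (-84 + K + Z) = 2 + (84 - K - Z) = 86 - K - Z)
(y(117, -159) + 14651)/(26384 - 27669) = ((86 - 1*117 - 1*(-159)) + 14651)/(26384 - 27669) = ((86 - 117 + 159) + 14651)/(-1285) = (128 + 14651)*(-1/1285) = 14779*(-1/1285) = -14779/1285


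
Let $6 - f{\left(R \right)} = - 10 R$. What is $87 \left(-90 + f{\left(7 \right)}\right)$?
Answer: $-1218$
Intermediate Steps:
$f{\left(R \right)} = 6 + 10 R$ ($f{\left(R \right)} = 6 - - 10 R = 6 + 10 R$)
$87 \left(-90 + f{\left(7 \right)}\right) = 87 \left(-90 + \left(6 + 10 \cdot 7\right)\right) = 87 \left(-90 + \left(6 + 70\right)\right) = 87 \left(-90 + 76\right) = 87 \left(-14\right) = -1218$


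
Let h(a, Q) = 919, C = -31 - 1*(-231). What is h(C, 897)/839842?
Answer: 919/839842 ≈ 0.0010943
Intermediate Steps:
C = 200 (C = -31 + 231 = 200)
h(C, 897)/839842 = 919/839842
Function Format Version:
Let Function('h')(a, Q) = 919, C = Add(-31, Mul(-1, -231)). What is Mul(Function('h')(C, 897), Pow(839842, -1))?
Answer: Rational(919, 839842) ≈ 0.0010943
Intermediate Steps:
C = 200 (C = Add(-31, 231) = 200)
Mul(Function('h')(C, 897), Pow(839842, -1)) = Mul(919, Pow(839842, -1)) = Mul(919, Rational(1, 839842)) = Rational(919, 839842)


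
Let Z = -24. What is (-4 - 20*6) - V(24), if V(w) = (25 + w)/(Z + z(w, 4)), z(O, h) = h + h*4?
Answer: -447/4 ≈ -111.75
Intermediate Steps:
z(O, h) = 5*h (z(O, h) = h + 4*h = 5*h)
V(w) = -25/4 - w/4 (V(w) = (25 + w)/(-24 + 5*4) = (25 + w)/(-24 + 20) = (25 + w)/(-4) = (25 + w)*(-1/4) = -25/4 - w/4)
(-4 - 20*6) - V(24) = (-4 - 20*6) - (-25/4 - 1/4*24) = (-4 - 120) - (-25/4 - 6) = -124 - 1*(-49/4) = -124 + 49/4 = -447/4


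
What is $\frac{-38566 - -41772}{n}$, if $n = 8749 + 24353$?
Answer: $\frac{1603}{16551} \approx 0.096852$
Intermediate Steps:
$n = 33102$
$\frac{-38566 - -41772}{n} = \frac{-38566 - -41772}{33102} = \left(-38566 + 41772\right) \frac{1}{33102} = 3206 \cdot \frac{1}{33102} = \frac{1603}{16551}$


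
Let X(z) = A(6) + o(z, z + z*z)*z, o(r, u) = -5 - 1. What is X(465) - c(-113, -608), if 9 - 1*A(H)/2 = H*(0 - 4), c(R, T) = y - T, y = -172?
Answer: -3160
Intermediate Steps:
c(R, T) = -172 - T
A(H) = 18 + 8*H (A(H) = 18 - 2*H*(0 - 4) = 18 - 2*H*(-4) = 18 - (-8)*H = 18 + 8*H)
o(r, u) = -6
X(z) = 66 - 6*z (X(z) = (18 + 8*6) - 6*z = (18 + 48) - 6*z = 66 - 6*z)
X(465) - c(-113, -608) = (66 - 6*465) - (-172 - 1*(-608)) = (66 - 2790) - (-172 + 608) = -2724 - 1*436 = -2724 - 436 = -3160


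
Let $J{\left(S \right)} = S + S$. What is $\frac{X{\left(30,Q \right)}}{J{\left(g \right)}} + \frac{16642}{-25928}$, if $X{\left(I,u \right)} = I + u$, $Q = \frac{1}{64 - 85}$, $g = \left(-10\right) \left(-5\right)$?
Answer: $- \frac{83212}{243075} \approx -0.34233$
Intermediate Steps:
$g = 50$
$Q = - \frac{1}{21}$ ($Q = \frac{1}{64 - 85} = \frac{1}{-21} = - \frac{1}{21} \approx -0.047619$)
$J{\left(S \right)} = 2 S$
$\frac{X{\left(30,Q \right)}}{J{\left(g \right)}} + \frac{16642}{-25928} = \frac{30 - \frac{1}{21}}{2 \cdot 50} + \frac{16642}{-25928} = \frac{629}{21 \cdot 100} + 16642 \left(- \frac{1}{25928}\right) = \frac{629}{21} \cdot \frac{1}{100} - \frac{8321}{12964} = \frac{629}{2100} - \frac{8321}{12964} = - \frac{83212}{243075}$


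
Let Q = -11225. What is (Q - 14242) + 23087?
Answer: -2380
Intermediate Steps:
(Q - 14242) + 23087 = (-11225 - 14242) + 23087 = -25467 + 23087 = -2380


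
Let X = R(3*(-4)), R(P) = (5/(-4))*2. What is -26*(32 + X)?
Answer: -767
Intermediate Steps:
R(P) = -5/2 (R(P) = (5*(-¼))*2 = -5/4*2 = -5/2)
X = -5/2 ≈ -2.5000
-26*(32 + X) = -26*(32 - 5/2) = -26*59/2 = -767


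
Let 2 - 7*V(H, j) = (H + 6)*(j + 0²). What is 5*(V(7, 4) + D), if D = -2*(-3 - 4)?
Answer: 240/7 ≈ 34.286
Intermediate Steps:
D = 14 (D = -2*(-7) = 14)
V(H, j) = 2/7 - j*(6 + H)/7 (V(H, j) = 2/7 - (H + 6)*(j + 0²)/7 = 2/7 - (6 + H)*(j + 0)/7 = 2/7 - (6 + H)*j/7 = 2/7 - j*(6 + H)/7)
5*(V(7, 4) + D) = 5*((2/7 - 6/7*4 - ⅐*7*4) + 14) = 5*((2/7 - 24/7 - 4) + 14) = 5*(-50/7 + 14) = 5*(48/7) = 240/7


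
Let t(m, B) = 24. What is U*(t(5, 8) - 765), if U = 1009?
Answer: -747669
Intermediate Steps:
U*(t(5, 8) - 765) = 1009*(24 - 765) = 1009*(-741) = -747669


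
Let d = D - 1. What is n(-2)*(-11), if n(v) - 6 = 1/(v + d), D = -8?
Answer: -65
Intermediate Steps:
d = -9 (d = -8 - 1 = -9)
n(v) = 6 + 1/(-9 + v) (n(v) = 6 + 1/(v - 9) = 6 + 1/(-9 + v))
n(-2)*(-11) = ((-53 + 6*(-2))/(-9 - 2))*(-11) = ((-53 - 12)/(-11))*(-11) = -1/11*(-65)*(-11) = (65/11)*(-11) = -65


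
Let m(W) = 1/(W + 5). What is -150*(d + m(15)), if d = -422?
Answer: 126585/2 ≈ 63293.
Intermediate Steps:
m(W) = 1/(5 + W)
-150*(d + m(15)) = -150*(-422 + 1/(5 + 15)) = -150*(-422 + 1/20) = -150*(-8439/20) = 126585/2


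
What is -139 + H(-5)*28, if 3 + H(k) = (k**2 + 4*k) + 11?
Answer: 225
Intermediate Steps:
H(k) = 8 + k**2 + 4*k (H(k) = -3 + ((k**2 + 4*k) + 11) = -3 + (11 + k**2 + 4*k) = 8 + k**2 + 4*k)
-139 + H(-5)*28 = -139 + (8 + (-5)**2 + 4*(-5))*28 = -139 + (8 + 25 - 20)*28 = -139 + 13*28 = -139 + 364 = 225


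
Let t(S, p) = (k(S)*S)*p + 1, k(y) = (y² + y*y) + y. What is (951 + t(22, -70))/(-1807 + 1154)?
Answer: 1523648/653 ≈ 2333.3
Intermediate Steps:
k(y) = y + 2*y² (k(y) = (y² + y²) + y = 2*y² + y = y + 2*y²)
t(S, p) = 1 + p*S²*(1 + 2*S) (t(S, p) = ((S*(1 + 2*S))*S)*p + 1 = (S²*(1 + 2*S))*p + 1 = p*S²*(1 + 2*S) + 1 = 1 + p*S²*(1 + 2*S))
(951 + t(22, -70))/(-1807 + 1154) = (951 + (1 - 70*22²*(1 + 2*22)))/(-1807 + 1154) = (951 + (1 - 70*484*(1 + 44)))/(-653) = (951 + (1 - 70*484*45))*(-1/653) = (951 + (1 - 1524600))*(-1/653) = (951 - 1524599)*(-1/653) = -1523648*(-1/653) = 1523648/653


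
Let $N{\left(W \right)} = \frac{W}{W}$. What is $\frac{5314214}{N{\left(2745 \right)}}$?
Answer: $5314214$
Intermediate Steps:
$N{\left(W \right)} = 1$
$\frac{5314214}{N{\left(2745 \right)}} = \frac{5314214}{1} = 5314214 \cdot 1 = 5314214$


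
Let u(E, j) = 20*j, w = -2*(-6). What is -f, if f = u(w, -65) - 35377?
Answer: 36677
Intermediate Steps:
w = 12
f = -36677 (f = 20*(-65) - 35377 = -1300 - 35377 = -36677)
-f = -1*(-36677) = 36677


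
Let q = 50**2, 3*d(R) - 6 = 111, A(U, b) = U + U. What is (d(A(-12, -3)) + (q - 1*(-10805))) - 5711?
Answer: 7633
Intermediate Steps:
A(U, b) = 2*U
d(R) = 39 (d(R) = 2 + (1/3)*111 = 2 + 37 = 39)
q = 2500
(d(A(-12, -3)) + (q - 1*(-10805))) - 5711 = (39 + (2500 - 1*(-10805))) - 5711 = (39 + (2500 + 10805)) - 5711 = (39 + 13305) - 5711 = 13344 - 5711 = 7633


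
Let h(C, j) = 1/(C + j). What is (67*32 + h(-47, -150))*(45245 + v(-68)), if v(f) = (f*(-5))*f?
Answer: 9344869875/197 ≈ 4.7436e+7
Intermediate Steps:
v(f) = -5*f**2 (v(f) = (-5*f)*f = -5*f**2)
(67*32 + h(-47, -150))*(45245 + v(-68)) = (67*32 + 1/(-47 - 150))*(45245 - 5*(-68)**2) = (2144 + 1/(-197))*(45245 - 5*4624) = (2144 - 1/197)*(45245 - 23120) = (422367/197)*22125 = 9344869875/197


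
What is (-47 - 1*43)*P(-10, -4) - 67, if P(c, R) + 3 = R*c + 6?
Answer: -3937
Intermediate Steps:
P(c, R) = 3 + R*c (P(c, R) = -3 + (R*c + 6) = -3 + (6 + R*c) = 3 + R*c)
(-47 - 1*43)*P(-10, -4) - 67 = (-47 - 1*43)*(3 - 4*(-10)) - 67 = (-47 - 43)*(3 + 40) - 67 = -90*43 - 67 = -3870 - 67 = -3937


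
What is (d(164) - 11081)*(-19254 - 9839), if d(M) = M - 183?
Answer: 322932300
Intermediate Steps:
d(M) = -183 + M
(d(164) - 11081)*(-19254 - 9839) = ((-183 + 164) - 11081)*(-19254 - 9839) = (-19 - 11081)*(-29093) = -11100*(-29093) = 322932300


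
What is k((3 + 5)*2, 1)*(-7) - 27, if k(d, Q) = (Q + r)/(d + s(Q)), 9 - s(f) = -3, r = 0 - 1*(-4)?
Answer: -113/4 ≈ -28.250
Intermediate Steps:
r = 4 (r = 0 + 4 = 4)
s(f) = 12 (s(f) = 9 - 1*(-3) = 9 + 3 = 12)
k(d, Q) = (4 + Q)/(12 + d) (k(d, Q) = (Q + 4)/(d + 12) = (4 + Q)/(12 + d))
k((3 + 5)*2, 1)*(-7) - 27 = ((4 + 1)/(12 + (3 + 5)*2))*(-7) - 27 = (5/(12 + 8*2))*(-7) - 27 = (5/(12 + 16))*(-7) - 27 = (5/28)*(-7) - 27 = -5/4 - 27 = -113/4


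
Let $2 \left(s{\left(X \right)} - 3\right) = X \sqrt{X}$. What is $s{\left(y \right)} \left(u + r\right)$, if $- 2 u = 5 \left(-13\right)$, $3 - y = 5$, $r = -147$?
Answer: $- \frac{687}{2} + \frac{229 i \sqrt{2}}{2} \approx -343.5 + 161.93 i$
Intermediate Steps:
$y = -2$ ($y = 3 - 5 = -2$)
$s{\left(X \right)} = 3 + \frac{X^{\frac{3}{2}}}{2}$ ($s{\left(X \right)} = 3 + \frac{X \sqrt{X}}{2} = 3 + \frac{X^{\frac{3}{2}}}{2}$)
$u = \frac{65}{2}$ ($u = - \frac{5 \left(-13\right)}{2} = \left(- \frac{1}{2}\right) \left(-65\right) = \frac{65}{2} \approx 32.5$)
$s{\left(y \right)} \left(u + r\right) = \left(3 + \frac{\left(-2\right)^{\frac{3}{2}}}{2}\right) \left(\frac{65}{2} - 147\right) = \left(3 + \frac{\left(-2\right) i \sqrt{2}}{2}\right) \left(- \frac{229}{2}\right) = \left(3 - i \sqrt{2}\right) \left(- \frac{229}{2}\right) = - \frac{687}{2} + \frac{229 i \sqrt{2}}{2}$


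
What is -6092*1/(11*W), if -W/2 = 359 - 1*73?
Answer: 1523/1573 ≈ 0.96821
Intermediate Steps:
W = -572 (W = -2*(359 - 1*73) = -2*(359 - 73) = -2*286 = -572)
-6092*1/(11*W) = -6092/(11*(-572)) = -6092/(-6292) = -6092*(-1/6292) = 1523/1573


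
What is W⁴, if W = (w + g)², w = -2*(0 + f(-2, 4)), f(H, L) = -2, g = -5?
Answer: 1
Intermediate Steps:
w = 4 (w = -2*(0 - 2) = -2*(-2) = 4)
W = 1 (W = (4 - 5)² = (-1)² = 1)
W⁴ = 1⁴ = 1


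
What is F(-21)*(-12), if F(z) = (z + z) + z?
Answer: 756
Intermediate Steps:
F(z) = 3*z (F(z) = 2*z + z = 3*z)
F(-21)*(-12) = (3*(-21))*(-12) = -63*(-12) = 756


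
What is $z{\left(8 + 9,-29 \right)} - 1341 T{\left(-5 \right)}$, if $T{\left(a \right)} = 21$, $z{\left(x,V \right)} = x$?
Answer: $-28144$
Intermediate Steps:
$z{\left(8 + 9,-29 \right)} - 1341 T{\left(-5 \right)} = \left(8 + 9\right) - 28161 = 17 - 28161 = -28144$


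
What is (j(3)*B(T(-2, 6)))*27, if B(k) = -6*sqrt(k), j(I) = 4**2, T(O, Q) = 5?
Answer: -2592*sqrt(5) ≈ -5795.9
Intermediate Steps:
j(I) = 16
B(k) = -6*sqrt(k)
(j(3)*B(T(-2, 6)))*27 = (16*(-6*sqrt(5)))*27 = -96*sqrt(5)*27 = -2592*sqrt(5)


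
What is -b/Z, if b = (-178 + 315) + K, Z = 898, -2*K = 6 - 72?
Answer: -85/449 ≈ -0.18931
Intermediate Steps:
K = 33 (K = -(6 - 72)/2 = -1/2*(-66) = 33)
b = 170 (b = (-178 + 315) + 33 = 137 + 33 = 170)
-b/Z = -170/898 = -1*85/449 = -85/449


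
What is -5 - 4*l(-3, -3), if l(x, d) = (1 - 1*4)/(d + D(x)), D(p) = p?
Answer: -7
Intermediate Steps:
l(x, d) = -3/(d + x) (l(x, d) = (1 - 1*4)/(d + x) = (1 - 4)/(d + x) = -3/(d + x))
-5 - 4*l(-3, -3) = -5 - (-12)/(-3 - 3) = -5 - (-12)/(-6) = -5 - (-12)*(-1)/6 = -5 - 4*1/2 = -5 - 2 = -7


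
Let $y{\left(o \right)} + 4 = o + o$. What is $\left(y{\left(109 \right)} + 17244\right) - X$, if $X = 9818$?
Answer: $7640$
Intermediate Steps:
$y{\left(o \right)} = -4 + 2 o$ ($y{\left(o \right)} = -4 + \left(o + o\right) = -4 + 2 o$)
$\left(y{\left(109 \right)} + 17244\right) - X = \left(\left(-4 + 2 \cdot 109\right) + 17244\right) - 9818 = \left(\left(-4 + 218\right) + 17244\right) - 9818 = \left(214 + 17244\right) - 9818 = 17458 - 9818 = 7640$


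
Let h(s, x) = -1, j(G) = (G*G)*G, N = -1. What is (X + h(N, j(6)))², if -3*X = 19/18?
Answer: 5329/2916 ≈ 1.8275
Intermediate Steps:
j(G) = G³ (j(G) = G²*G = G³)
X = -19/54 (X = -19/(3*18) = -⅓*19/18 = -19/54 ≈ -0.35185)
(X + h(N, j(6)))² = (-19/54 - 1)² = (-73/54)² = 5329/2916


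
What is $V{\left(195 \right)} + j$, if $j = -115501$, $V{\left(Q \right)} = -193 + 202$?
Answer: $-115492$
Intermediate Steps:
$V{\left(Q \right)} = 9$
$V{\left(195 \right)} + j = 9 - 115501 = -115492$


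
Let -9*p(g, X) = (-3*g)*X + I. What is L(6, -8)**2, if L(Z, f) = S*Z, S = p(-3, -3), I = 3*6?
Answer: 36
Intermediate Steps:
I = 18
p(g, X) = -2 + X*g/3 (p(g, X) = -((-3*g)*X + 18)/9 = -(-3*X*g + 18)/9 = -(18 - 3*X*g)/9 = -2 + X*g/3)
S = 1 (S = -2 + (1/3)*(-3)*(-3) = -2 + 3 = 1)
L(Z, f) = Z (L(Z, f) = 1*Z = Z)
L(6, -8)**2 = 6**2 = 36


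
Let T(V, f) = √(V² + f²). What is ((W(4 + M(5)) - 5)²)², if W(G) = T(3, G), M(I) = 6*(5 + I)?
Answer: (5 - √4105)⁴ ≈ 1.2175e+7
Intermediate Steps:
M(I) = 30 + 6*I
W(G) = √(9 + G²) (W(G) = √(3² + G²) = √(9 + G²))
((W(4 + M(5)) - 5)²)² = ((√(9 + (4 + (30 + 6*5))²) - 5)²)² = ((√(9 + (4 + (30 + 30))²) - 5)²)² = ((√(9 + (4 + 60)²) - 5)²)² = ((√(9 + 64²) - 5)²)² = ((√(9 + 4096) - 5)²)² = ((√4105 - 5)²)² = ((-5 + √4105)²)² = (-5 + √4105)⁴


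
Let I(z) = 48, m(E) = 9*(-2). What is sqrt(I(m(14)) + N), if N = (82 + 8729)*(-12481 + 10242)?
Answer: I*sqrt(19727781) ≈ 4441.6*I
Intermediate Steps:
m(E) = -18
N = -19727829 (N = 8811*(-2239) = -19727829)
sqrt(I(m(14)) + N) = sqrt(48 - 19727829) = sqrt(-19727781) = I*sqrt(19727781)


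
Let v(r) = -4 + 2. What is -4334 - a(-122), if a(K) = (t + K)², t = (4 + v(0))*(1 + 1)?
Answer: -18258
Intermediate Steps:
v(r) = -2
t = 4 (t = (4 - 2)*(1 + 1) = 2*2 = 4)
a(K) = (4 + K)²
-4334 - a(-122) = -4334 - (4 - 122)² = -4334 - 1*(-118)² = -4334 - 1*13924 = -4334 - 13924 = -18258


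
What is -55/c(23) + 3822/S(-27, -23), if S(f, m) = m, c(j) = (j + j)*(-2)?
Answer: -15233/92 ≈ -165.58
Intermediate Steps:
c(j) = -4*j (c(j) = (2*j)*(-2) = -4*j)
-55/c(23) + 3822/S(-27, -23) = -55/((-4*23)) + 3822/(-23) = -55/(-92) + 3822*(-1/23) = -55*(-1/92) - 3822/23 = 55/92 - 3822/23 = -15233/92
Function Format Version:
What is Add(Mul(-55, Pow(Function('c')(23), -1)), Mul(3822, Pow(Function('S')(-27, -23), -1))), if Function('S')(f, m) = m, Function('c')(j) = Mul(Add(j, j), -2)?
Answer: Rational(-15233, 92) ≈ -165.58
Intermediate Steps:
Function('c')(j) = Mul(-4, j) (Function('c')(j) = Mul(Mul(2, j), -2) = Mul(-4, j))
Add(Mul(-55, Pow(Function('c')(23), -1)), Mul(3822, Pow(Function('S')(-27, -23), -1))) = Add(Mul(-55, Pow(Mul(-4, 23), -1)), Mul(3822, Pow(-23, -1))) = Add(Mul(-55, Pow(-92, -1)), Mul(3822, Rational(-1, 23))) = Add(Mul(-55, Rational(-1, 92)), Rational(-3822, 23)) = Add(Rational(55, 92), Rational(-3822, 23)) = Rational(-15233, 92)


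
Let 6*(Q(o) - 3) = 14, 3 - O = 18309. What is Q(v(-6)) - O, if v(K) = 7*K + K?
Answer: 54934/3 ≈ 18311.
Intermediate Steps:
O = -18306 (O = 3 - 1*18309 = 3 - 18309 = -18306)
v(K) = 8*K
Q(o) = 16/3 (Q(o) = 3 + (⅙)*14 = 3 + 7/3 = 16/3)
Q(v(-6)) - O = 16/3 - 1*(-18306) = 16/3 + 18306 = 54934/3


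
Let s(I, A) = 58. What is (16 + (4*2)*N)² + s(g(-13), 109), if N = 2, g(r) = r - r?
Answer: 1082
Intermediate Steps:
g(r) = 0
(16 + (4*2)*N)² + s(g(-13), 109) = (16 + (4*2)*2)² + 58 = (16 + 8*2)² + 58 = (16 + 16)² + 58 = 32² + 58 = 1024 + 58 = 1082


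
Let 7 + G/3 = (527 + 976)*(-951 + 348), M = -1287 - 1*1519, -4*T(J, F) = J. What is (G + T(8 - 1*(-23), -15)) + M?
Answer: -10887047/4 ≈ -2.7218e+6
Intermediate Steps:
T(J, F) = -J/4
M = -2806 (M = -1287 - 1519 = -2806)
G = -2718948 (G = -21 + 3*((527 + 976)*(-951 + 348)) = -21 + 3*(1503*(-603)) = -21 + 3*(-906309) = -21 - 2718927 = -2718948)
(G + T(8 - 1*(-23), -15)) + M = (-2718948 - (8 - 1*(-23))/4) - 2806 = (-2718948 - (8 + 23)/4) - 2806 = (-2718948 - ¼*31) - 2806 = (-2718948 - 31/4) - 2806 = -10875823/4 - 2806 = -10887047/4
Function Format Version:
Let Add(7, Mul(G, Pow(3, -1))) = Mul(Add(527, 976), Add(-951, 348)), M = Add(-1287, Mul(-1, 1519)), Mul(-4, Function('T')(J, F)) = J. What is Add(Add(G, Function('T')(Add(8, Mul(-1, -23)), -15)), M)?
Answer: Rational(-10887047, 4) ≈ -2.7218e+6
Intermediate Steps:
Function('T')(J, F) = Mul(Rational(-1, 4), J)
M = -2806 (M = Add(-1287, -1519) = -2806)
G = -2718948 (G = Add(-21, Mul(3, Mul(Add(527, 976), Add(-951, 348)))) = Add(-21, Mul(3, Mul(1503, -603))) = Add(-21, Mul(3, -906309)) = Add(-21, -2718927) = -2718948)
Add(Add(G, Function('T')(Add(8, Mul(-1, -23)), -15)), M) = Add(Add(-2718948, Mul(Rational(-1, 4), Add(8, Mul(-1, -23)))), -2806) = Add(Add(-2718948, Mul(Rational(-1, 4), Add(8, 23))), -2806) = Add(Add(-2718948, Mul(Rational(-1, 4), 31)), -2806) = Add(Add(-2718948, Rational(-31, 4)), -2806) = Add(Rational(-10875823, 4), -2806) = Rational(-10887047, 4)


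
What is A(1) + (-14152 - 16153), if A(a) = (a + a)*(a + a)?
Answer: -30301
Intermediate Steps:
A(a) = 4*a² (A(a) = (2*a)*(2*a) = 4*a²)
A(1) + (-14152 - 16153) = 4*1² + (-14152 - 16153) = 4*1 - 30305 = 4 - 30305 = -30301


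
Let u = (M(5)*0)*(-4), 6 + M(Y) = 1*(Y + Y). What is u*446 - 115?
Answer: -115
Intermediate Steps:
M(Y) = -6 + 2*Y (M(Y) = -6 + 1*(Y + Y) = -6 + 1*(2*Y) = -6 + 2*Y)
u = 0 (u = ((-6 + 2*5)*0)*(-4) = ((-6 + 10)*0)*(-4) = (4*0)*(-4) = 0*(-4) = 0)
u*446 - 115 = 0*446 - 115 = 0 - 115 = -115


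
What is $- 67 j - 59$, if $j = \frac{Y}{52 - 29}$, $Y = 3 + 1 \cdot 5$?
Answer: $- \frac{1893}{23} \approx -82.304$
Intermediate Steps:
$Y = 8$ ($Y = 3 + 5 = 8$)
$j = \frac{8}{23}$ ($j = \frac{8}{52 - 29} = \frac{8}{23} \approx 0.34783$)
$- 67 j - 59 = \left(-67\right) \frac{8}{23} - 59 = - \frac{536}{23} - 59 = - \frac{1893}{23}$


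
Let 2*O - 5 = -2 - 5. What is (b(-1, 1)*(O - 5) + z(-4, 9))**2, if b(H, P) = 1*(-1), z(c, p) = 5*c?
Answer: 196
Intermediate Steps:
b(H, P) = -1
O = -1 (O = 5/2 + (-2 - 5)/2 = 5/2 + (1/2)*(-7) = 5/2 - 7/2 = -1)
(b(-1, 1)*(O - 5) + z(-4, 9))**2 = (-(-1 - 5) + 5*(-4))**2 = (-1*(-6) - 20)**2 = (6 - 20)**2 = (-14)**2 = 196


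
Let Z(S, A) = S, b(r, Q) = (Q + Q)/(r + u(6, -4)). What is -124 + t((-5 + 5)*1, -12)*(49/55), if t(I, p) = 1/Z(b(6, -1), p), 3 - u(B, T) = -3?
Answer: -7114/55 ≈ -129.35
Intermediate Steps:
u(B, T) = 6 (u(B, T) = 3 - 1*(-3) = 3 + 3 = 6)
b(r, Q) = 2*Q/(6 + r) (b(r, Q) = (Q + Q)/(r + 6) = (2*Q)/(6 + r) = 2*Q/(6 + r))
t(I, p) = -6 (t(I, p) = 1/(2*(-1)/(6 + 6)) = 1/(2*(-1)/12) = 1/(2*(-1)*(1/12)) = 1/(-⅙) = -6)
-124 + t((-5 + 5)*1, -12)*(49/55) = -124 - 294/55 = -7114/55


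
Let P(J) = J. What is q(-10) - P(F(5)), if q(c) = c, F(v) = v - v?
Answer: -10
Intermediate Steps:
F(v) = 0
q(-10) - P(F(5)) = -10 - 1*0 = -10 + 0 = -10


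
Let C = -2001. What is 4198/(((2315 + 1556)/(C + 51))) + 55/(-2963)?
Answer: -24255627205/11469773 ≈ -2114.7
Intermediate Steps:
4198/(((2315 + 1556)/(C + 51))) + 55/(-2963) = 4198/(((2315 + 1556)/(-2001 + 51))) + 55/(-2963) = 4198/((3871/(-1950))) + 55*(-1/2963) = 4198/((3871*(-1/1950))) - 55/2963 = 4198/(-3871/1950) - 55/2963 = 4198*(-1950/3871) - 55/2963 = -8186100/3871 - 55/2963 = -24255627205/11469773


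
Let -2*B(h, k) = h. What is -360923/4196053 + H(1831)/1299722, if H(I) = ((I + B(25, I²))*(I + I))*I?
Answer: 51163114385419515/5453702397266 ≈ 9381.4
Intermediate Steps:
B(h, k) = -h/2
H(I) = 2*I²*(-25/2 + I) (H(I) = ((I - ½*25)*(I + I))*I = ((I - 25/2)*(2*I))*I = ((-25/2 + I)*(2*I))*I = (2*I*(-25/2 + I))*I = 2*I²*(-25/2 + I))
-360923/4196053 + H(1831)/1299722 = -360923/4196053 + (1831²*(-25 + 2*1831))/1299722 = -360923*1/4196053 + (3352561*(-25 + 3662))*(1/1299722) = -360923/4196053 + (3352561*3637)*(1/1299722) = -360923/4196053 + 12193264357*(1/1299722) = -360923/4196053 + 12193264357/1299722 = 51163114385419515/5453702397266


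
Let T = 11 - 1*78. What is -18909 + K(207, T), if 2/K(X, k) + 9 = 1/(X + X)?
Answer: -70436853/3725 ≈ -18909.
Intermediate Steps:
T = -67 (T = 11 - 78 = -67)
K(X, k) = 2/(-9 + 1/(2*X)) (K(X, k) = 2/(-9 + 1/(X + X)) = 2/(-9 + 1/(2*X)))
-18909 + K(207, T) = -18909 - 4*207/(-1 + 18*207) = -18909 - 4*207/(-1 + 3726) = -18909 - 4*207/3725 = -18909 - 4*207*1/3725 = -18909 - 828/3725 = -70436853/3725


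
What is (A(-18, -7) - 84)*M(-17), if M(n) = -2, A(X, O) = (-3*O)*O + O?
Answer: 476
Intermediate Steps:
A(X, O) = O - 3*O² (A(X, O) = -3*O² + O = O - 3*O²)
(A(-18, -7) - 84)*M(-17) = (-7*(1 - 3*(-7)) - 84)*(-2) = (-7*(1 + 21) - 84)*(-2) = (-7*22 - 84)*(-2) = (-154 - 84)*(-2) = -238*(-2) = 476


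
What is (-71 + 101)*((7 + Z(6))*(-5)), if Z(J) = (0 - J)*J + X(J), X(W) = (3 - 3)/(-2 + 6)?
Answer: 4350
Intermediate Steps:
X(W) = 0 (X(W) = 0/4 = 0*(1/4) = 0)
Z(J) = -J**2 (Z(J) = (0 - J)*J + 0 = (-J)*J + 0 = -J**2 + 0 = -J**2)
(-71 + 101)*((7 + Z(6))*(-5)) = (-71 + 101)*((7 - 1*6**2)*(-5)) = 30*((7 - 1*36)*(-5)) = 30*((7 - 36)*(-5)) = 30*(-29*(-5)) = 30*145 = 4350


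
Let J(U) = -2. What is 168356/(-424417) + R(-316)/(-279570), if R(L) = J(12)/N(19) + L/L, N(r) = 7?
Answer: -9413518015/23730852138 ≈ -0.39668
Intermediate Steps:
R(L) = 5/7 (R(L) = -2/7 + L/L = -2*⅐ + 1 = -2/7 + 1 = 5/7)
168356/(-424417) + R(-316)/(-279570) = 168356/(-424417) + (5/7)/(-279570) = 168356*(-1/424417) + (5/7)*(-1/279570) = -168356/424417 - 1/391398 = -9413518015/23730852138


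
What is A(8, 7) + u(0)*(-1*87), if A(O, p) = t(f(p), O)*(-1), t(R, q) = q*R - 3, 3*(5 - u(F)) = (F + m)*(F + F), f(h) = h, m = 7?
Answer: -488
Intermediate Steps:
u(F) = 5 - 2*F*(7 + F)/3 (u(F) = 5 - (F + 7)*(F + F)/3 = 5 - (7 + F)*2*F/3 = 5 - 2*F*(7 + F)/3)
t(R, q) = -3 + R*q (t(R, q) = R*q - 3 = -3 + R*q)
A(O, p) = 3 - O*p (A(O, p) = (-3 + p*O)*(-1) = (-3 + O*p)*(-1) = 3 - O*p)
A(8, 7) + u(0)*(-1*87) = (3 - 1*8*7) + (5 - 14/3*0 - ⅔*0²)*(-1*87) = (3 - 56) + (5 + 0 - ⅔*0)*(-87) = -53 + (5 + 0 + 0)*(-87) = -53 + 5*(-87) = -53 - 435 = -488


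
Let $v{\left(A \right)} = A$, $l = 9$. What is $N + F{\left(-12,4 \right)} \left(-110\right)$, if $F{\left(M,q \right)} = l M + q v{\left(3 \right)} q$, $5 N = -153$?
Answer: $\frac{32847}{5} \approx 6569.4$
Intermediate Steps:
$N = - \frac{153}{5}$ ($N = \frac{1}{5} \left(-153\right) = - \frac{153}{5} \approx -30.6$)
$F{\left(M,q \right)} = 3 q^{2} + 9 M$ ($F{\left(M,q \right)} = 9 M + q 3 q = 9 M + 3 q q = 9 M + 3 q^{2} = 3 q^{2} + 9 M$)
$N + F{\left(-12,4 \right)} \left(-110\right) = - \frac{153}{5} + \left(3 \cdot 4^{2} + 9 \left(-12\right)\right) \left(-110\right) = - \frac{153}{5} + \left(3 \cdot 16 - 108\right) \left(-110\right) = - \frac{153}{5} + \left(48 - 108\right) \left(-110\right) = - \frac{153}{5} - -6600 = - \frac{153}{5} + 6600 = \frac{32847}{5}$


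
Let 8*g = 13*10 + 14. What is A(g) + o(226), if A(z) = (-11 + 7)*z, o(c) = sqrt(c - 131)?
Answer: -72 + sqrt(95) ≈ -62.253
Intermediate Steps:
o(c) = sqrt(-131 + c)
g = 18 (g = (13*10 + 14)/8 = (130 + 14)/8 = (1/8)*144 = 18)
A(z) = -4*z
A(g) + o(226) = -4*18 + sqrt(-131 + 226) = -72 + sqrt(95)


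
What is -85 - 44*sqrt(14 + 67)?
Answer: -481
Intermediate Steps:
-85 - 44*sqrt(14 + 67) = -85 - 44*sqrt(81) = -85 - 44*9 = -85 - 396 = -481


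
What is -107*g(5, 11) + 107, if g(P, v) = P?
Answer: -428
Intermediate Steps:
-107*g(5, 11) + 107 = -107*5 + 107 = -535 + 107 = -428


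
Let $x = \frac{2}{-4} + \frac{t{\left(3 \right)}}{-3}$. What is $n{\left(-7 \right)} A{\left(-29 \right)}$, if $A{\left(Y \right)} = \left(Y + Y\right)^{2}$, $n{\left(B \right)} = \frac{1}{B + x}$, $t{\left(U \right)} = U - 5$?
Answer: $- \frac{20184}{41} \approx -492.29$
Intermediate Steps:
$t{\left(U \right)} = -5 + U$
$x = \frac{1}{6}$ ($x = \frac{2}{-4} + \frac{-5 + 3}{-3} = 2 \left(- \frac{1}{4}\right) - - \frac{2}{3} = - \frac{1}{2} + \frac{2}{3} = \frac{1}{6} \approx 0.16667$)
$n{\left(B \right)} = \frac{1}{\frac{1}{6} + B}$ ($n{\left(B \right)} = \frac{1}{B + \frac{1}{6}} = \frac{1}{\frac{1}{6} + B}$)
$A{\left(Y \right)} = 4 Y^{2}$ ($A{\left(Y \right)} = \left(2 Y\right)^{2} = 4 Y^{2}$)
$n{\left(-7 \right)} A{\left(-29 \right)} = \frac{6}{1 + 6 \left(-7\right)} 4 \left(-29\right)^{2} = \frac{6}{1 - 42} \cdot 4 \cdot 841 = \frac{6}{-41} \cdot 3364 = 6 \left(- \frac{1}{41}\right) 3364 = \left(- \frac{6}{41}\right) 3364 = - \frac{20184}{41}$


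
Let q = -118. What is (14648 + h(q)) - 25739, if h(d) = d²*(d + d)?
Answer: -3297155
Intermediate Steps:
h(d) = 2*d³ (h(d) = d²*(2*d) = 2*d³)
(14648 + h(q)) - 25739 = (14648 + 2*(-118)³) - 25739 = (14648 + 2*(-1643032)) - 25739 = (14648 - 3286064) - 25739 = -3271416 - 25739 = -3297155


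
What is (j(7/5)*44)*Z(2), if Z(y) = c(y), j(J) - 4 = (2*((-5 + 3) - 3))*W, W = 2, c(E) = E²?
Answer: -2816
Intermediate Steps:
j(J) = -16 (j(J) = 4 + (2*((-5 + 3) - 3))*2 = 4 + (2*(-2 - 3))*2 = 4 + (2*(-5))*2 = 4 - 10*2 = 4 - 20 = -16)
Z(y) = y²
(j(7/5)*44)*Z(2) = -16*44*2² = -704*4 = -2816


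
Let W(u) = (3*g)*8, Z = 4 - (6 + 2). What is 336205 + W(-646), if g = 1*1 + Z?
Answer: 336133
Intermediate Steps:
Z = -4 (Z = 4 - 1*8 = 4 - 8 = -4)
g = -3 (g = 1*1 - 4 = 1 - 4 = -3)
W(u) = -72 (W(u) = (3*(-3))*8 = -9*8 = -72)
336205 + W(-646) = 336205 - 72 = 336133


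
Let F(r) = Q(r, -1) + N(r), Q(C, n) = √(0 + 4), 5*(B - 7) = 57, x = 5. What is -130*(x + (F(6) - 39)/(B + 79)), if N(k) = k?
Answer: -296400/487 ≈ -608.62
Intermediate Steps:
B = 92/5 (B = 7 + (⅕)*57 = 7 + 57/5 = 92/5 ≈ 18.400)
Q(C, n) = 2 (Q(C, n) = √4 = 2)
F(r) = 2 + r
-130*(x + (F(6) - 39)/(B + 79)) = -130*(5 + ((2 + 6) - 39)/(92/5 + 79)) = -130*(5 + (8 - 39)/(487/5)) = -130*(5 - 31*5/487) = -130*(5 - 155/487) = -130*2280/487 = -296400/487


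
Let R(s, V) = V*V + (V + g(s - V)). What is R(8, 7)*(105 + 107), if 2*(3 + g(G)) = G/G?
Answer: 11342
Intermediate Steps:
g(G) = -5/2 (g(G) = -3 + (G/G)/2 = -3 + (1/2)*1 = -3 + 1/2 = -5/2)
R(s, V) = -5/2 + V + V**2 (R(s, V) = V*V + (V - 5/2) = V**2 + (-5/2 + V) = -5/2 + V + V**2)
R(8, 7)*(105 + 107) = (-5/2 + 7 + 7**2)*(105 + 107) = (-5/2 + 7 + 49)*212 = (107/2)*212 = 11342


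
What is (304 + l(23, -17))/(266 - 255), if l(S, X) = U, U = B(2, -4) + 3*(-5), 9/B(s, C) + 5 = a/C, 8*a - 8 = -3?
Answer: 15799/605 ≈ 26.114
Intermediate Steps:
a = 5/8 (a = 1 + (1/8)*(-3) = 1 - 3/8 = 5/8 ≈ 0.62500)
B(s, C) = 9/(-5 + 5/(8*C))
U = -921/55 (U = -72*(-4)/(-5 + 40*(-4)) + 3*(-5) = -72*(-4)/(-5 - 160) - 15 = -72*(-4)/(-165) - 15 = -72*(-4)*(-1/165) - 15 = -96/55 - 15 = -921/55 ≈ -16.745)
l(S, X) = -921/55
(304 + l(23, -17))/(266 - 255) = (304 - 921/55)/(266 - 255) = (15799/55)/11 = (15799/55)*(1/11) = 15799/605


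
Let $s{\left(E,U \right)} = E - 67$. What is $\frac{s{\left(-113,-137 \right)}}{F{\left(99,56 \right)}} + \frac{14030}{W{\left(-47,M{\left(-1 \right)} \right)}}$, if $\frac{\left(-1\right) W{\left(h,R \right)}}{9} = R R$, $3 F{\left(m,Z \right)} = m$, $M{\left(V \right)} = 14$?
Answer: $- \frac{130085}{9702} \approx -13.408$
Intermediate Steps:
$s{\left(E,U \right)} = -67 + E$ ($s{\left(E,U \right)} = E - 67 = -67 + E$)
$F{\left(m,Z \right)} = \frac{m}{3}$
$W{\left(h,R \right)} = - 9 R^{2}$ ($W{\left(h,R \right)} = - 9 R R = - 9 R^{2}$)
$\frac{s{\left(-113,-137 \right)}}{F{\left(99,56 \right)}} + \frac{14030}{W{\left(-47,M{\left(-1 \right)} \right)}} = \frac{-67 - 113}{\frac{1}{3} \cdot 99} + \frac{14030}{\left(-9\right) 14^{2}} = - \frac{180}{33} + \frac{14030}{\left(-9\right) 196} = \left(-180\right) \frac{1}{33} + \frac{14030}{-1764} = - \frac{60}{11} + 14030 \left(- \frac{1}{1764}\right) = - \frac{60}{11} - \frac{7015}{882} = - \frac{130085}{9702}$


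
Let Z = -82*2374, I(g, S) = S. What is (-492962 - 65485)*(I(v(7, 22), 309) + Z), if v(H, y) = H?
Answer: 108539200473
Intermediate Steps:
Z = -194668
(-492962 - 65485)*(I(v(7, 22), 309) + Z) = (-492962 - 65485)*(309 - 194668) = -558447*(-194359) = 108539200473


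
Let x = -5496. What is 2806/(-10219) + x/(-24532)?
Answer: -3168292/62673127 ≈ -0.050553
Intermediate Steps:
2806/(-10219) + x/(-24532) = 2806/(-10219) - 5496/(-24532) = 2806*(-1/10219) - 5496*(-1/24532) = -2806/10219 + 1374/6133 = -3168292/62673127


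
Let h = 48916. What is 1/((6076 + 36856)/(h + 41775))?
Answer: 90691/42932 ≈ 2.1124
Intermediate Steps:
1/((6076 + 36856)/(h + 41775)) = 1/((6076 + 36856)/(48916 + 41775)) = 1/(42932/90691) = 90691/42932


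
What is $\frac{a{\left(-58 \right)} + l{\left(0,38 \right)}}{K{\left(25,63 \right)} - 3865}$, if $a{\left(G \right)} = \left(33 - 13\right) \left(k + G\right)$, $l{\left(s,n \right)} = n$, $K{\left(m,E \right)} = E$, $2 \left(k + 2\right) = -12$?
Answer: $\frac{641}{1901} \approx 0.33719$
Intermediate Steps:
$k = -8$ ($k = -2 + \frac{1}{2} \left(-12\right) = -2 - 6 = -8$)
$a{\left(G \right)} = -160 + 20 G$ ($a{\left(G \right)} = \left(33 - 13\right) \left(-8 + G\right) = 20 \left(-8 + G\right) = -160 + 20 G$)
$\frac{a{\left(-58 \right)} + l{\left(0,38 \right)}}{K{\left(25,63 \right)} - 3865} = \frac{\left(-160 + 20 \left(-58\right)\right) + 38}{63 - 3865} = \frac{\left(-160 - 1160\right) + 38}{-3802} = \left(-1320 + 38\right) \left(- \frac{1}{3802}\right) = \left(-1282\right) \left(- \frac{1}{3802}\right) = \frac{641}{1901}$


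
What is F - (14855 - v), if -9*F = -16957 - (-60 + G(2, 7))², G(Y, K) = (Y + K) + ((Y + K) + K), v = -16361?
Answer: -262762/9 ≈ -29196.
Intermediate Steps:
G(Y, K) = 2*Y + 3*K (G(Y, K) = (K + Y) + ((K + Y) + K) = (K + Y) + (Y + 2*K) = 2*Y + 3*K)
F = 18182/9 (F = -(-16957 - (-60 + (2*2 + 3*7))²)/9 = -(-16957 - (-60 + (4 + 21))²)/9 = -(-16957 - (-60 + 25)²)/9 = -(-16957 - 1*(-35)²)/9 = -(-16957 - 1*1225)/9 = -(-16957 - 1225)/9 = -⅑*(-18182) = 18182/9 ≈ 2020.2)
F - (14855 - v) = 18182/9 - (14855 - 1*(-16361)) = 18182/9 - (14855 + 16361) = 18182/9 - 1*31216 = 18182/9 - 31216 = -262762/9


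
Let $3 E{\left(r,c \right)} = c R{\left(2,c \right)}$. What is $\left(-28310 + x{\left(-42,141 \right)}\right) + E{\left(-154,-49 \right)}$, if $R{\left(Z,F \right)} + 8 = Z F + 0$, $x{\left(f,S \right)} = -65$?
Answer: $- \frac{79931}{3} \approx -26644.0$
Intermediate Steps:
$R{\left(Z,F \right)} = -8 + F Z$ ($R{\left(Z,F \right)} = -8 + \left(Z F + 0\right) = -8 + \left(F Z + 0\right) = -8 + F Z$)
$E{\left(r,c \right)} = \frac{c \left(-8 + 2 c\right)}{3}$ ($E{\left(r,c \right)} = \frac{c \left(-8 + c 2\right)}{3} = \frac{c \left(-8 + 2 c\right)}{3}$)
$\left(-28310 + x{\left(-42,141 \right)}\right) + E{\left(-154,-49 \right)} = \left(-28310 - 65\right) + \frac{2}{3} \left(-49\right) \left(-4 - 49\right) = -28375 + \frac{2}{3} \left(-49\right) \left(-53\right) = -28375 + \frac{5194}{3} = - \frac{79931}{3}$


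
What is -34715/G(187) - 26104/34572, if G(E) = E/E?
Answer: -300048271/8643 ≈ -34716.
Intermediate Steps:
G(E) = 1
-34715/G(187) - 26104/34572 = -34715/1 - 26104/34572 = -34715*1 - 26104*1/34572 = -34715 - 6526/8643 = -300048271/8643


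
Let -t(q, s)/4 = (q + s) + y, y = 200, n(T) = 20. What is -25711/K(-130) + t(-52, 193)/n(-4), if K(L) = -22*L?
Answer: -220763/2860 ≈ -77.190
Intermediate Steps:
t(q, s) = -800 - 4*q - 4*s (t(q, s) = -4*((q + s) + 200) = -4*(200 + q + s) = -800 - 4*q - 4*s)
-25711/K(-130) + t(-52, 193)/n(-4) = -25711/((-22*(-130))) + (-800 - 4*(-52) - 4*193)/20 = -25711/2860 + (-800 + 208 - 772)*(1/20) = -25711*1/2860 - 1364*1/20 = -25711/2860 - 341/5 = -220763/2860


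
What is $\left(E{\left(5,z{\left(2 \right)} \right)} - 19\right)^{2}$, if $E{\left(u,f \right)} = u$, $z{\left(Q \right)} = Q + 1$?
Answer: $196$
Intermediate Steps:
$z{\left(Q \right)} = 1 + Q$
$\left(E{\left(5,z{\left(2 \right)} \right)} - 19\right)^{2} = \left(5 - 19\right)^{2} = \left(-14\right)^{2} = 196$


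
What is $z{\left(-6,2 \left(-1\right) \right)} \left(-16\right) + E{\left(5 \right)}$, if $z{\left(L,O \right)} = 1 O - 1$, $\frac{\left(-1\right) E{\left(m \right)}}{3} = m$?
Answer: $33$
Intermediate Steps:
$E{\left(m \right)} = - 3 m$
$z{\left(L,O \right)} = -1 + O$ ($z{\left(L,O \right)} = O - 1 = -1 + O$)
$z{\left(-6,2 \left(-1\right) \right)} \left(-16\right) + E{\left(5 \right)} = \left(-1 + 2 \left(-1\right)\right) \left(-16\right) - 15 = \left(-1 - 2\right) \left(-16\right) - 15 = \left(-3\right) \left(-16\right) - 15 = 48 - 15 = 33$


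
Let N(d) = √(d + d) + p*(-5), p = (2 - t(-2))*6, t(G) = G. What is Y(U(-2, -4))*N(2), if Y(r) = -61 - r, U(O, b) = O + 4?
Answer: 7434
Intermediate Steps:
p = 24 (p = (2 - 1*(-2))*6 = (2 + 2)*6 = 4*6 = 24)
U(O, b) = 4 + O
N(d) = -120 + √2*√d (N(d) = √(d + d) + 24*(-5) = √(2*d) - 120 = √2*√d - 120 = -120 + √2*√d)
Y(U(-2, -4))*N(2) = (-61 - (4 - 2))*(-120 + √2*√2) = (-61 - 1*2)*(-120 + 2) = (-61 - 2)*(-118) = -63*(-118) = 7434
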